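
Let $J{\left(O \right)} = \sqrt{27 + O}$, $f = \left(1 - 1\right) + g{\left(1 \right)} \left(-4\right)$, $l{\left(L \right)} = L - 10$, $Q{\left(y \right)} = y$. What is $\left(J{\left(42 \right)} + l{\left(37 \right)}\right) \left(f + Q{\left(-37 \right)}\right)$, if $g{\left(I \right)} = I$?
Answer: $-1107 - 41 \sqrt{69} \approx -1447.6$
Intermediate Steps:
$l{\left(L \right)} = -10 + L$ ($l{\left(L \right)} = L - 10 = -10 + L$)
$f = -4$ ($f = \left(1 - 1\right) + 1 \left(-4\right) = 0 - 4 = -4$)
$\left(J{\left(42 \right)} + l{\left(37 \right)}\right) \left(f + Q{\left(-37 \right)}\right) = \left(\sqrt{27 + 42} + \left(-10 + 37\right)\right) \left(-4 - 37\right) = \left(\sqrt{69} + 27\right) \left(-41\right) = \left(27 + \sqrt{69}\right) \left(-41\right) = -1107 - 41 \sqrt{69}$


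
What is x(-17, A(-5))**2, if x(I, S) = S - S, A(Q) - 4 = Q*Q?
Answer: 0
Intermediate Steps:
A(Q) = 4 + Q**2 (A(Q) = 4 + Q*Q = 4 + Q**2)
x(I, S) = 0
x(-17, A(-5))**2 = 0**2 = 0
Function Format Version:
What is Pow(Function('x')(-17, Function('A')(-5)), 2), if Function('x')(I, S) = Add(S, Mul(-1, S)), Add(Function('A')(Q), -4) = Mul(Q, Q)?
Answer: 0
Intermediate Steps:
Function('A')(Q) = Add(4, Pow(Q, 2)) (Function('A')(Q) = Add(4, Mul(Q, Q)) = Add(4, Pow(Q, 2)))
Function('x')(I, S) = 0
Pow(Function('x')(-17, Function('A')(-5)), 2) = Pow(0, 2) = 0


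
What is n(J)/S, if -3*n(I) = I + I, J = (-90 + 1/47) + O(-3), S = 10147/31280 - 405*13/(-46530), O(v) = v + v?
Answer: 3104289760/21227637 ≈ 146.24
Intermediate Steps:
O(v) = 2*v
S = 7075879/16171760 (S = 10147*(1/31280) - 5265*(-1/46530) = 10147/31280 + 117/1034 = 7075879/16171760 ≈ 0.43755)
J = -4511/47 (J = (-90 + 1/47) + 2*(-3) = (-90 + 1/47) - 6 = -4229/47 - 6 = -4511/47 ≈ -95.979)
n(I) = -2*I/3 (n(I) = -(I + I)/3 = -2*I/3)
n(J)/S = (-⅔*(-4511/47))/(7075879/16171760) = (9022/141)*(16171760/7075879) = 3104289760/21227637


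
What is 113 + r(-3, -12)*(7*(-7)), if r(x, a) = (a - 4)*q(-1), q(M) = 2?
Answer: 1681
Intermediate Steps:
r(x, a) = -8 + 2*a (r(x, a) = (a - 4)*2 = (-4 + a)*2 = -8 + 2*a)
113 + r(-3, -12)*(7*(-7)) = 113 + (-8 + 2*(-12))*(7*(-7)) = 113 + (-8 - 24)*(-49) = 113 - 32*(-49) = 113 + 1568 = 1681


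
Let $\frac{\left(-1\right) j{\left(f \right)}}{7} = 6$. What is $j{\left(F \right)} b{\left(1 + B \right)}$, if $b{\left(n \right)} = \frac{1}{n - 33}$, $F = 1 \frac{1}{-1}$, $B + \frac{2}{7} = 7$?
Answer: $\frac{98}{59} \approx 1.661$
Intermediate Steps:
$B = \frac{47}{7}$ ($B = - \frac{2}{7} + 7 = \frac{47}{7} \approx 6.7143$)
$F = -1$ ($F = 1 \left(-1\right) = -1$)
$b{\left(n \right)} = \frac{1}{-33 + n}$
$j{\left(f \right)} = -42$ ($j{\left(f \right)} = \left(-7\right) 6 = -42$)
$j{\left(F \right)} b{\left(1 + B \right)} = - \frac{42}{-33 + \left(1 + \frac{47}{7}\right)} = - \frac{42}{-33 + \frac{54}{7}} = - \frac{42}{- \frac{177}{7}} = \left(-42\right) \left(- \frac{7}{177}\right) = \frac{98}{59}$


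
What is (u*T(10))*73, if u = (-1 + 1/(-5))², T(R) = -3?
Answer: -7884/25 ≈ -315.36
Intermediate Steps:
u = 36/25 (u = (-1 - ⅕)² = (-6/5)² = 36/25 ≈ 1.4400)
(u*T(10))*73 = ((36/25)*(-3))*73 = -108/25*73 = -7884/25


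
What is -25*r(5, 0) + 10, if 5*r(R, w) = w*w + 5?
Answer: -15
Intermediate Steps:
r(R, w) = 1 + w²/5 (r(R, w) = (w*w + 5)/5 = (w² + 5)/5 = (5 + w²)/5 = 1 + w²/5)
-25*r(5, 0) + 10 = -25*(1 + (⅕)*0²) + 10 = -25*(1 + (⅕)*0) + 10 = -25*(1 + 0) + 10 = -25*1 + 10 = -25 + 10 = -15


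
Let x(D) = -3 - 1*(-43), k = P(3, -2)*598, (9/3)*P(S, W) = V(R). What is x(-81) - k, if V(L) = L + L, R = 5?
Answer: -5860/3 ≈ -1953.3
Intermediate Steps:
V(L) = 2*L
P(S, W) = 10/3 (P(S, W) = (2*5)/3 = (⅓)*10 = 10/3)
k = 5980/3 (k = (10/3)*598 = 5980/3 ≈ 1993.3)
x(D) = 40 (x(D) = -3 + 43 = 40)
x(-81) - k = 40 - 1*5980/3 = 40 - 5980/3 = -5860/3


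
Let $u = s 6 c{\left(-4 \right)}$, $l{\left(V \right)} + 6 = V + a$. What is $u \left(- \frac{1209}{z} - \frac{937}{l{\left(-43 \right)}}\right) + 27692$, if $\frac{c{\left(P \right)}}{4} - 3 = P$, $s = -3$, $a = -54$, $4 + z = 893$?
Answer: $\frac{2586682916}{91567} \approx 28249.0$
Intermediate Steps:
$z = 889$ ($z = -4 + 893 = 889$)
$l{\left(V \right)} = -60 + V$ ($l{\left(V \right)} = -6 + \left(V - 54\right) = -6 + \left(-54 + V\right) = -60 + V$)
$c{\left(P \right)} = 12 + 4 P$
$u = 72$ ($u = \left(-3\right) 6 \left(12 + 4 \left(-4\right)\right) = - 18 \left(12 - 16\right) = \left(-18\right) \left(-4\right) = 72$)
$u \left(- \frac{1209}{z} - \frac{937}{l{\left(-43 \right)}}\right) + 27692 = 72 \left(- \frac{1209}{889} - \frac{937}{-60 - 43}\right) + 27692 = 72 \left(\left(-1209\right) \frac{1}{889} - \frac{937}{-103}\right) + 27692 = 72 \left(- \frac{1209}{889} - - \frac{937}{103}\right) + 27692 = 72 \left(- \frac{1209}{889} + \frac{937}{103}\right) + 27692 = 72 \cdot \frac{708466}{91567} + 27692 = \frac{51009552}{91567} + 27692 = \frac{2586682916}{91567}$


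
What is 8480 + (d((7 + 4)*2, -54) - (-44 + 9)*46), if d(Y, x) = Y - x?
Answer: 10166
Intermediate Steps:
8480 + (d((7 + 4)*2, -54) - (-44 + 9)*46) = 8480 + (((7 + 4)*2 - 1*(-54)) - (-44 + 9)*46) = 8480 + ((11*2 + 54) - (-35)*46) = 8480 + ((22 + 54) - 1*(-1610)) = 8480 + (76 + 1610) = 8480 + 1686 = 10166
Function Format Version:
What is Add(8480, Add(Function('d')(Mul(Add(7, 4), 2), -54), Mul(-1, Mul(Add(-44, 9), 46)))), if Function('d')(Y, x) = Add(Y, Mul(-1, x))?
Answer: 10166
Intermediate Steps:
Add(8480, Add(Function('d')(Mul(Add(7, 4), 2), -54), Mul(-1, Mul(Add(-44, 9), 46)))) = Add(8480, Add(Add(Mul(Add(7, 4), 2), Mul(-1, -54)), Mul(-1, Mul(Add(-44, 9), 46)))) = Add(8480, Add(Add(Mul(11, 2), 54), Mul(-1, Mul(-35, 46)))) = Add(8480, Add(Add(22, 54), Mul(-1, -1610))) = Add(8480, Add(76, 1610)) = Add(8480, 1686) = 10166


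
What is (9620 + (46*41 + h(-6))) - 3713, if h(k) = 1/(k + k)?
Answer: 93515/12 ≈ 7792.9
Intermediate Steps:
h(k) = 1/(2*k)
(9620 + (46*41 + h(-6))) - 3713 = (9620 + (46*41 + (1/2)/(-6))) - 3713 = (9620 + (1886 + (1/2)*(-1/6))) - 3713 = (9620 + (1886 - 1/12)) - 3713 = (9620 + 22631/12) - 3713 = 138071/12 - 3713 = 93515/12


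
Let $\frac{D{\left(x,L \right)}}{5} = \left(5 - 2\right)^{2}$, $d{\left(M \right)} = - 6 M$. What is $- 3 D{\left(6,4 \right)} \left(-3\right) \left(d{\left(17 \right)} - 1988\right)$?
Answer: $-846450$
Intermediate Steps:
$D{\left(x,L \right)} = 45$ ($D{\left(x,L \right)} = 5 \left(5 - 2\right)^{2} = 5 \cdot 3^{2} = 5 \cdot 9 = 45$)
$- 3 D{\left(6,4 \right)} \left(-3\right) \left(d{\left(17 \right)} - 1988\right) = \left(-3\right) 45 \left(-3\right) \left(\left(-6\right) 17 - 1988\right) = \left(-135\right) \left(-3\right) \left(-102 - 1988\right) = 405 \left(-2090\right) = -846450$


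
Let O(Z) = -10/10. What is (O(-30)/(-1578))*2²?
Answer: 2/789 ≈ 0.0025349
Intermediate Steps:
O(Z) = -1 (O(Z) = -10*⅒ = -1)
(O(-30)/(-1578))*2² = -1/(-1578)*2² = -1*(-1/1578)*4 = (1/1578)*4 = 2/789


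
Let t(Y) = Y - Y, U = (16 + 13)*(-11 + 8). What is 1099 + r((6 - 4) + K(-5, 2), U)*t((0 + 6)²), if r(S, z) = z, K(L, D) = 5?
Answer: 1099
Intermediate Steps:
U = -87 (U = 29*(-3) = -87)
t(Y) = 0
1099 + r((6 - 4) + K(-5, 2), U)*t((0 + 6)²) = 1099 - 87*0 = 1099 + 0 = 1099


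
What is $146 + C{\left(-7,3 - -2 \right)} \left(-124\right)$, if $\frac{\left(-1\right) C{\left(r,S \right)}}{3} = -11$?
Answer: $-3946$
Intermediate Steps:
$C{\left(r,S \right)} = 33$ ($C{\left(r,S \right)} = \left(-3\right) \left(-11\right) = 33$)
$146 + C{\left(-7,3 - -2 \right)} \left(-124\right) = 146 + 33 \left(-124\right) = 146 - 4092 = -3946$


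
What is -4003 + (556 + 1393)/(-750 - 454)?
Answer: -4821561/1204 ≈ -4004.6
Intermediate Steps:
-4003 + (556 + 1393)/(-750 - 454) = -4003 + 1949/(-1204) = -4003 + 1949*(-1/1204) = -4003 - 1949/1204 = -4821561/1204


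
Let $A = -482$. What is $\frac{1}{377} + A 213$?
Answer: $- \frac{38705081}{377} \approx -1.0267 \cdot 10^{5}$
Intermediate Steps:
$\frac{1}{377} + A 213 = \frac{1}{377} - 102666 = - \frac{38705081}{377}$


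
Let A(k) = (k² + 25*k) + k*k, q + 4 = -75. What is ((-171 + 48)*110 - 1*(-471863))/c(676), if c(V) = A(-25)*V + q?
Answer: 458333/422421 ≈ 1.0850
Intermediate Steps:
q = -79 (q = -4 - 75 = -79)
A(k) = 2*k² + 25*k (A(k) = (k² + 25*k) + k² = 2*k² + 25*k)
c(V) = -79 + 625*V (c(V) = (-25*(25 + 2*(-25)))*V - 79 = (-25*(25 - 50))*V - 79 = (-25*(-25))*V - 79 = 625*V - 79 = -79 + 625*V)
((-171 + 48)*110 - 1*(-471863))/c(676) = ((-171 + 48)*110 - 1*(-471863))/(-79 + 625*676) = (-123*110 + 471863)/(-79 + 422500) = (-13530 + 471863)/422421 = 458333*(1/422421) = 458333/422421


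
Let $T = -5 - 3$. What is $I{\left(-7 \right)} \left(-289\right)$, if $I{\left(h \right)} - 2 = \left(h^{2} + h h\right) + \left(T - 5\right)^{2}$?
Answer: $-77741$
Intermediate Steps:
$T = -8$ ($T = -5 - 3 = -8$)
$I{\left(h \right)} = 171 + 2 h^{2}$ ($I{\left(h \right)} = 2 + \left(\left(h^{2} + h h\right) + \left(-8 - 5\right)^{2}\right) = 2 + \left(\left(h^{2} + h^{2}\right) + \left(-13\right)^{2}\right) = 2 + \left(2 h^{2} + 169\right) = 2 + \left(169 + 2 h^{2}\right) = 171 + 2 h^{2}$)
$I{\left(-7 \right)} \left(-289\right) = \left(171 + 2 \left(-7\right)^{2}\right) \left(-289\right) = \left(171 + 2 \cdot 49\right) \left(-289\right) = \left(171 + 98\right) \left(-289\right) = 269 \left(-289\right) = -77741$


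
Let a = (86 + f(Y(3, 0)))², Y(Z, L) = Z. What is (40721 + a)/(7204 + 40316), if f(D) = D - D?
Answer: 16039/15840 ≈ 1.0126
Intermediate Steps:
f(D) = 0
a = 7396 (a = (86 + 0)² = 86² = 7396)
(40721 + a)/(7204 + 40316) = (40721 + 7396)/(7204 + 40316) = 48117/47520 = 48117*(1/47520) = 16039/15840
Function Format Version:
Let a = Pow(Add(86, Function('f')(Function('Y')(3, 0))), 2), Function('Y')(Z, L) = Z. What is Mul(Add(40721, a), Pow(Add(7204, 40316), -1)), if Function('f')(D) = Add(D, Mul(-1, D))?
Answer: Rational(16039, 15840) ≈ 1.0126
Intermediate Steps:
Function('f')(D) = 0
a = 7396 (a = Pow(Add(86, 0), 2) = Pow(86, 2) = 7396)
Mul(Add(40721, a), Pow(Add(7204, 40316), -1)) = Mul(Add(40721, 7396), Pow(Add(7204, 40316), -1)) = Mul(48117, Pow(47520, -1)) = Mul(48117, Rational(1, 47520)) = Rational(16039, 15840)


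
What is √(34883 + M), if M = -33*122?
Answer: √30857 ≈ 175.66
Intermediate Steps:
M = -4026
√(34883 + M) = √(34883 - 4026) = √30857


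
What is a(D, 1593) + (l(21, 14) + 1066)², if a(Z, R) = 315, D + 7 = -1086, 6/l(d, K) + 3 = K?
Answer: 137677939/121 ≈ 1.1378e+6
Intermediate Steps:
l(d, K) = 6/(-3 + K)
D = -1093 (D = -7 - 1086 = -1093)
a(D, 1593) + (l(21, 14) + 1066)² = 315 + (6/(-3 + 14) + 1066)² = 315 + (6/11 + 1066)² = 315 + (11732/11)² = 315 + 137639824/121 = 137677939/121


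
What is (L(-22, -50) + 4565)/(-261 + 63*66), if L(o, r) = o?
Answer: 4543/3897 ≈ 1.1658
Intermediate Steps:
(L(-22, -50) + 4565)/(-261 + 63*66) = (-22 + 4565)/(-261 + 63*66) = 4543/(-261 + 4158) = 4543/3897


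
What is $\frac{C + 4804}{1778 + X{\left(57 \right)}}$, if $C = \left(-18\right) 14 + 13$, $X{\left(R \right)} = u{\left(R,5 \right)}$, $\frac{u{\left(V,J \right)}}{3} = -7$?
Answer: $\frac{4565}{1757} \approx 2.5982$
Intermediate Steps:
$u{\left(V,J \right)} = -21$ ($u{\left(V,J \right)} = 3 \left(-7\right) = -21$)
$X{\left(R \right)} = -21$
$C = -239$ ($C = -252 + 13 = -239$)
$\frac{C + 4804}{1778 + X{\left(57 \right)}} = \frac{-239 + 4804}{1778 - 21} = \frac{4565}{1757}$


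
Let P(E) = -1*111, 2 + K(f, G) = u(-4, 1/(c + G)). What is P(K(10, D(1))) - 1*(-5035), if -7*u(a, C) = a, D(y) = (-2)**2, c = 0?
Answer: 4924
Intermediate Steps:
D(y) = 4
u(a, C) = -a/7
K(f, G) = -10/7 (K(f, G) = -2 - 1/7*(-4) = -2 + 4/7 = -10/7)
P(E) = -111
P(K(10, D(1))) - 1*(-5035) = -111 - 1*(-5035) = -111 + 5035 = 4924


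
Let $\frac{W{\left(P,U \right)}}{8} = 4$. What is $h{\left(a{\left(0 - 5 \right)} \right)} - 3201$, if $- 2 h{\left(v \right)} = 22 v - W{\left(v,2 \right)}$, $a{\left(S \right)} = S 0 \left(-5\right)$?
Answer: $-3185$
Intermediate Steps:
$W{\left(P,U \right)} = 32$ ($W{\left(P,U \right)} = 8 \cdot 4 = 32$)
$a{\left(S \right)} = 0$ ($a{\left(S \right)} = 0 \left(-5\right) = 0$)
$h{\left(v \right)} = 16 - 11 v$ ($h{\left(v \right)} = - \frac{22 v - 32}{2} = - \frac{-32 + 22 v}{2} = 16 - 11 v$)
$h{\left(a{\left(0 - 5 \right)} \right)} - 3201 = \left(16 - 0\right) - 3201 = \left(16 + 0\right) - 3201 = 16 - 3201 = -3185$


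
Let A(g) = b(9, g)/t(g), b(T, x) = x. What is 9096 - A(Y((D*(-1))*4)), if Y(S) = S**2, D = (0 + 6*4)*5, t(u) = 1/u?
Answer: -53084150904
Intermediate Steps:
D = 120 (D = (0 + 24)*5 = 24*5 = 120)
A(g) = g**2 (A(g) = g/(1/g) = g*g = g**2)
9096 - A(Y((D*(-1))*4)) = 9096 - (((120*(-1))*4)**2)**2 = 9096 - ((-120*4)**2)**2 = 9096 - ((-480)**2)**2 = 9096 - 1*230400**2 = 9096 - 1*53084160000 = 9096 - 53084160000 = -53084150904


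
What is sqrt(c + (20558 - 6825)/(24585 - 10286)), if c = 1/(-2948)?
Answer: sqrt(426493715552355)/21076726 ≈ 0.97984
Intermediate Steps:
c = -1/2948 ≈ -0.00033921
sqrt(c + (20558 - 6825)/(24585 - 10286)) = sqrt(-1/2948 + (20558 - 6825)/(24585 - 10286)) = sqrt(-1/2948 + 13733/14299) = sqrt(40470585/42153452) = sqrt(426493715552355)/21076726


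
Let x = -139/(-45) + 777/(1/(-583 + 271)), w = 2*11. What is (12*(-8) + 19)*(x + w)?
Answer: 839912227/45 ≈ 1.8665e+7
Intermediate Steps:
w = 22
x = -10908941/45 (x = -139*(-1/45) + 777/(1/(-312)) = 139/45 + 777/(-1/312) = 139/45 + 777*(-312) = 139/45 - 242424 = -10908941/45 ≈ -2.4242e+5)
(12*(-8) + 19)*(x + w) = (12*(-8) + 19)*(-10908941/45 + 22) = (-96 + 19)*(-10907951/45) = -77*(-10907951/45) = 839912227/45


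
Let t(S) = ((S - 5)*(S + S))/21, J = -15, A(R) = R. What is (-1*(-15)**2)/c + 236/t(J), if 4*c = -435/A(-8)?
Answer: -12023/1450 ≈ -8.2917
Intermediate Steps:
c = 435/32 (c = (-435/(-8))/4 = (-435*(-1/8))/4 = (1/4)*(435/8) = 435/32 ≈ 13.594)
t(S) = 2*S*(-5 + S)/21 (t(S) = ((-5 + S)*(2*S))*(1/21) = (2*S*(-5 + S))*(1/21) = 2*S*(-5 + S)/21)
(-1*(-15)**2)/c + 236/t(J) = (-1*(-15)**2)/(435/32) + 236/(((2/21)*(-15)*(-5 - 15))) = -1*225*(32/435) + 236/(((2/21)*(-15)*(-20))) = -225*32/435 + 236/(200/7) = -480/29 + 236*(7/200) = -480/29 + 413/50 = -12023/1450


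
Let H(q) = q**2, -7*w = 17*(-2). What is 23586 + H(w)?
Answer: 1156870/49 ≈ 23610.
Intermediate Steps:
w = 34/7 (w = -17*(-2)/7 = -1/7*(-34) = 34/7 ≈ 4.8571)
23586 + H(w) = 23586 + (34/7)**2 = 23586 + 1156/49 = 1156870/49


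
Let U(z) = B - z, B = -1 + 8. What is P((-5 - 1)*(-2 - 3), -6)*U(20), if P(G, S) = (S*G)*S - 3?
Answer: -14001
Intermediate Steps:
B = 7
P(G, S) = -3 + G*S**2 (P(G, S) = (G*S)*S - 3 = G*S**2 - 3 = -3 + G*S**2)
U(z) = 7 - z
P((-5 - 1)*(-2 - 3), -6)*U(20) = (-3 + ((-5 - 1)*(-2 - 3))*(-6)**2)*(7 - 1*20) = (-3 - 6*(-5)*36)*(7 - 20) = (-3 + 30*36)*(-13) = (-3 + 1080)*(-13) = 1077*(-13) = -14001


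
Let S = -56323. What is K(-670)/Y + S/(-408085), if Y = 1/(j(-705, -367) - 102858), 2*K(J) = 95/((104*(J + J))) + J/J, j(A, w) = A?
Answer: -1177134463763003/22748290240 ≈ -51746.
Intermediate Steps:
K(J) = ½ + 95/(416*J) (K(J) = (95/((104*(J + J))) + J/J)/2 = (95/((104*(2*J))) + 1)/2 = (95/((208*J)) + 1)/2 = (95*(1/(208*J)) + 1)/2 = (95/(208*J) + 1)/2 = (1 + 95/(208*J))/2 = ½ + 95/(416*J))
Y = -1/103563 (Y = 1/(-705 - 102858) = 1/(-103563) = -1/103563 ≈ -9.6560e-6)
K(-670)/Y + S/(-408085) = ((1/416)*(95 + 208*(-670))/(-670))/(-1/103563) - 56323/(-408085) = ((1/416)*(-1/670)*(95 - 139360))*(-103563) - 56323*(-1/408085) = ((1/416)*(-1/670)*(-139265))*(-103563) + 56323/408085 = (27853/55744)*(-103563) + 56323/408085 = -2884540239/55744 + 56323/408085 = -1177134463763003/22748290240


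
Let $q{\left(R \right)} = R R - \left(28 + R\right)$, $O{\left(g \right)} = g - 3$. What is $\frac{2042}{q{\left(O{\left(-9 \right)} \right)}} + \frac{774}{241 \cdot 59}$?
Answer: $\frac{14567135}{910016} \approx 16.008$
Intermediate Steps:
$O{\left(g \right)} = -3 + g$
$q{\left(R \right)} = -28 + R^{2} - R$ ($q{\left(R \right)} = R^{2} - \left(28 + R\right) = -28 + R^{2} - R$)
$\frac{2042}{q{\left(O{\left(-9 \right)} \right)}} + \frac{774}{241 \cdot 59} = \frac{2042}{-28 + \left(-3 - 9\right)^{2} - \left(-3 - 9\right)} + \frac{774}{241 \cdot 59} = \frac{2042}{-28 + \left(-12\right)^{2} - -12} + \frac{774}{14219} = \frac{2042}{-28 + 144 + 12} + 774 \cdot \frac{1}{14219} = \frac{2042}{128} + \frac{774}{14219} = 2042 \cdot \frac{1}{128} + \frac{774}{14219} = \frac{1021}{64} + \frac{774}{14219} = \frac{14567135}{910016}$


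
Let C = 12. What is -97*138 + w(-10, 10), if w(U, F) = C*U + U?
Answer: -13516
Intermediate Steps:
w(U, F) = 13*U (w(U, F) = 12*U + U = 13*U)
-97*138 + w(-10, 10) = -97*138 + 13*(-10) = -13386 - 130 = -13516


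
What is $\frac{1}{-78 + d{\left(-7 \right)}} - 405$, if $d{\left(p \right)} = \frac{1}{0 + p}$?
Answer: $- \frac{221542}{547} \approx -405.01$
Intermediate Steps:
$d{\left(p \right)} = \frac{1}{p}$
$\frac{1}{-78 + d{\left(-7 \right)}} - 405 = \frac{1}{-78 + \frac{1}{-7}} - 405 = \frac{1}{-78 - \frac{1}{7}} - 405 = \frac{1}{- \frac{547}{7}} - 405 = - \frac{7}{547} - 405 = - \frac{221542}{547}$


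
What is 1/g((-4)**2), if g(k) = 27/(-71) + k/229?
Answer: -16259/5047 ≈ -3.2215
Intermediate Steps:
g(k) = -27/71 + k/229 (g(k) = 27*(-1/71) + k*(1/229) = -27/71 + k/229)
1/g((-4)**2) = 1/(-27/71 + (1/229)*(-4)**2) = 1/(-27/71 + (1/229)*16) = 1/(-27/71 + 16/229) = 1/(-5047/16259) = -16259/5047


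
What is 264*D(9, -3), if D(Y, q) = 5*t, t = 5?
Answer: 6600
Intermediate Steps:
D(Y, q) = 25 (D(Y, q) = 5*5 = 25)
264*D(9, -3) = 264*25 = 6600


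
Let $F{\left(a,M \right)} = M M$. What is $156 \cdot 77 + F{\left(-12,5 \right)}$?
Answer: $12037$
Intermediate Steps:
$F{\left(a,M \right)} = M^{2}$
$156 \cdot 77 + F{\left(-12,5 \right)} = 156 \cdot 77 + 5^{2} = 12012 + 25 = 12037$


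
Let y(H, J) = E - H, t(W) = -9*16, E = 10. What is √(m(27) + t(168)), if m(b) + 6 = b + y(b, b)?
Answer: 2*I*√35 ≈ 11.832*I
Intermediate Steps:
t(W) = -144
y(H, J) = 10 - H
m(b) = 4 (m(b) = -6 + (b + (10 - b)) = -6 + 10 = 4)
√(m(27) + t(168)) = √(4 - 144) = √(-140) = 2*I*√35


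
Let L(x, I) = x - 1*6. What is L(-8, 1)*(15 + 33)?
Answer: -672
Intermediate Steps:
L(x, I) = -6 + x (L(x, I) = x - 6 = -6 + x)
L(-8, 1)*(15 + 33) = (-6 - 8)*(15 + 33) = -14*48 = -672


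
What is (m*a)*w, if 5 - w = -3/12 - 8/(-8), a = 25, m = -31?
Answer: -13175/4 ≈ -3293.8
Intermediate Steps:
w = 17/4 (w = 5 - (-3/12 - 8/(-8)) = 5 - (-3*1/12 - 8*(-1/8)) = 5 - (-1/4 + 1) = 5 - 1*3/4 = 5 - 3/4 = 17/4 ≈ 4.2500)
(m*a)*w = -31*25*(17/4) = -775*17/4 = -13175/4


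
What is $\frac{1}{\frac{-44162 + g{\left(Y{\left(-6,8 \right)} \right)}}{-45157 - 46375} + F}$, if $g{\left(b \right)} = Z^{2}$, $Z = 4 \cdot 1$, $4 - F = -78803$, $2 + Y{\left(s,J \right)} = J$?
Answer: $\frac{45766}{3606703235} \approx 1.2689 \cdot 10^{-5}$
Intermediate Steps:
$Y{\left(s,J \right)} = -2 + J$
$F = 78807$ ($F = 4 - -78803 = 4 + 78803 = 78807$)
$Z = 4$
$g{\left(b \right)} = 16$ ($g{\left(b \right)} = 4^{2} = 16$)
$\frac{1}{\frac{-44162 + g{\left(Y{\left(-6,8 \right)} \right)}}{-45157 - 46375} + F} = \frac{1}{\frac{-44162 + 16}{-45157 - 46375} + 78807} = \frac{1}{- \frac{44146}{-91532} + 78807} = \frac{1}{\left(-44146\right) \left(- \frac{1}{91532}\right) + 78807} = \frac{1}{\frac{22073}{45766} + 78807} = \frac{1}{\frac{3606703235}{45766}} = \frac{45766}{3606703235}$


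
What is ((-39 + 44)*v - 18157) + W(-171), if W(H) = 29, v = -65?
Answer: -18453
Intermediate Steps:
((-39 + 44)*v - 18157) + W(-171) = ((-39 + 44)*(-65) - 18157) + 29 = (5*(-65) - 18157) + 29 = (-325 - 18157) + 29 = -18482 + 29 = -18453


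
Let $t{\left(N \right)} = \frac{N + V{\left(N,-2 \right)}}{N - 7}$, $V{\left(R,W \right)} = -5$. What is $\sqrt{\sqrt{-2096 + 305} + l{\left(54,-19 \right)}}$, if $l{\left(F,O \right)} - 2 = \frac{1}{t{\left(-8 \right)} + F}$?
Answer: $\frac{\sqrt{1367003 + 2031987 i \sqrt{199}}}{823} \approx 4.711 + 4.4917 i$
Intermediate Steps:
$t{\left(N \right)} = \frac{-5 + N}{-7 + N}$ ($t{\left(N \right)} = \frac{N - 5}{N - 7} = \frac{-5 + N}{-7 + N}$)
$l{\left(F,O \right)} = 2 + \frac{1}{\frac{13}{15} + F}$ ($l{\left(F,O \right)} = 2 + \frac{1}{\frac{-5 - 8}{-7 - 8} + F} = 2 + \frac{1}{\frac{1}{-15} \left(-13\right) + F} = 2 + \frac{1}{\left(- \frac{1}{15}\right) \left(-13\right) + F} = 2 + \frac{1}{\frac{13}{15} + F}$)
$\sqrt{\sqrt{-2096 + 305} + l{\left(54,-19 \right)}} = \sqrt{\sqrt{-2096 + 305} + \frac{41 + 30 \cdot 54}{13 + 15 \cdot 54}} = \sqrt{\sqrt{-1791} + \frac{41 + 1620}{13 + 810}} = \sqrt{3 i \sqrt{199} + \frac{1}{823} \cdot 1661} = \sqrt{3 i \sqrt{199} + \frac{1661}{823}} = \sqrt{\frac{1661}{823} + 3 i \sqrt{199}}$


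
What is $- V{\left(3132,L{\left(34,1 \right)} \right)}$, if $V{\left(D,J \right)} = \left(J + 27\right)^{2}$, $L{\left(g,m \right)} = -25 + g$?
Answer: $-1296$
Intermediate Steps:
$V{\left(D,J \right)} = \left(27 + J\right)^{2}$
$- V{\left(3132,L{\left(34,1 \right)} \right)} = - \left(27 + \left(-25 + 34\right)\right)^{2} = - \left(27 + 9\right)^{2} = - 36^{2} = \left(-1\right) 1296 = -1296$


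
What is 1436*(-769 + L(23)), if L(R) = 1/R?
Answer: -25397096/23 ≈ -1.1042e+6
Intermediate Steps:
1436*(-769 + L(23)) = 1436*(-769 + 1/23) = 1436*(-17686/23) = -25397096/23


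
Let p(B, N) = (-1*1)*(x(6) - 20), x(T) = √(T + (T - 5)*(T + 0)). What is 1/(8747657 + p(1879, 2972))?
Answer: 8747677/76521852896317 + 2*√3/76521852896317 ≈ 1.1432e-7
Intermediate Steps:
x(T) = √(T + T*(-5 + T)) (x(T) = √(T + (-5 + T)*T) = √(T + T*(-5 + T)))
p(B, N) = 20 - 2*√3 (p(B, N) = (-1*1)*(√(6*(-4 + 6)) - 20) = -(√(6*2) - 20) = -(√12 - 20) = -(2*√3 - 20) = -(-20 + 2*√3) = 20 - 2*√3)
1/(8747657 + p(1879, 2972)) = 1/(8747657 + (20 - 2*√3)) = 1/(8747677 - 2*√3)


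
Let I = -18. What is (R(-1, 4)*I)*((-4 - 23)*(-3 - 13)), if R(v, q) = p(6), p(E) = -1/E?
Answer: 1296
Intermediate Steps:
R(v, q) = -⅙ (R(v, q) = -1/6 = -1*⅙ = -⅙)
(R(-1, 4)*I)*((-4 - 23)*(-3 - 13)) = (-⅙*(-18))*((-4 - 23)*(-3 - 13)) = 3*(-27*(-16)) = 3*432 = 1296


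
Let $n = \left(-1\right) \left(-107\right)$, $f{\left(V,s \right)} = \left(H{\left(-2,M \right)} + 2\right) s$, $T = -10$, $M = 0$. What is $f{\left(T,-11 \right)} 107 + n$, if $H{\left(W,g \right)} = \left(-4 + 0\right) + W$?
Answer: $4815$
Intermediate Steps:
$H{\left(W,g \right)} = -4 + W$
$f{\left(V,s \right)} = - 4 s$ ($f{\left(V,s \right)} = \left(\left(-4 - 2\right) + 2\right) s = \left(-6 + 2\right) s = - 4 s$)
$n = 107$
$f{\left(T,-11 \right)} 107 + n = \left(-4\right) \left(-11\right) 107 + 107 = 44 \cdot 107 + 107 = 4708 + 107 = 4815$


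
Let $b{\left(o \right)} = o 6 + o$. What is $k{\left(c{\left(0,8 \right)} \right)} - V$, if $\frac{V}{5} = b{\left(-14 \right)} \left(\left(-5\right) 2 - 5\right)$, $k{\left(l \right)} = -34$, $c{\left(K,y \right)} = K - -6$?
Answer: $-7384$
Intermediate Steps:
$c{\left(K,y \right)} = 6 + K$ ($c{\left(K,y \right)} = K + 6 = 6 + K$)
$b{\left(o \right)} = 7 o$ ($b{\left(o \right)} = 6 o + o = 7 o$)
$V = 7350$ ($V = 5 \cdot 7 \left(-14\right) \left(\left(-5\right) 2 - 5\right) = 5 \left(- 98 \left(-10 - 5\right)\right) = 5 \left(\left(-98\right) \left(-15\right)\right) = 5 \cdot 1470 = 7350$)
$k{\left(c{\left(0,8 \right)} \right)} - V = -34 - 7350 = -7384$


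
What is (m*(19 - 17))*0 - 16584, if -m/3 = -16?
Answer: -16584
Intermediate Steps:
m = 48 (m = -3*(-16) = 48)
(m*(19 - 17))*0 - 16584 = (48*(19 - 17))*0 - 16584 = (48*2)*0 - 16584 = 96*0 - 16584 = 0 - 16584 = -16584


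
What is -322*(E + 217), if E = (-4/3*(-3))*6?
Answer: -77602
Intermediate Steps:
E = 24 (E = (-4*⅓*(-3))*6 = -4/3*(-3)*6 = 4*6 = 24)
-322*(E + 217) = -322*(24 + 217) = -322*241 = -77602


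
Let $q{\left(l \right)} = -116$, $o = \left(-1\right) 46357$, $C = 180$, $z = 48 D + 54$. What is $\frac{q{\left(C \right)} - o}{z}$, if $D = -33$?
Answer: $- \frac{46241}{1530} \approx -30.223$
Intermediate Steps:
$z = -1530$ ($z = 48 \left(-33\right) + 54 = -1584 + 54 = -1530$)
$o = -46357$
$\frac{q{\left(C \right)} - o}{z} = \frac{-116 - -46357}{-1530} = \left(-116 + 46357\right) \left(- \frac{1}{1530}\right) = 46241 \left(- \frac{1}{1530}\right) = - \frac{46241}{1530}$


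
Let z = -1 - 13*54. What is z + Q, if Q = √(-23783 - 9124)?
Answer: -703 + I*√32907 ≈ -703.0 + 181.4*I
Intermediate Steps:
Q = I*√32907 (Q = √(-32907) = I*√32907 ≈ 181.4*I)
z = -703 (z = -1 - 702 = -703)
z + Q = -703 + I*√32907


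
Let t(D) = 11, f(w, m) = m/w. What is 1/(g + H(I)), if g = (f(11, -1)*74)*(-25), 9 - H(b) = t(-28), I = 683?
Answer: 11/1828 ≈ 0.0060175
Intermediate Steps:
H(b) = -2 (H(b) = 9 - 1*11 = 9 - 11 = -2)
g = 1850/11 (g = (-1/11*74)*(-25) = (-1*1/11*74)*(-25) = -1/11*74*(-25) = -74/11*(-25) = 1850/11 ≈ 168.18)
1/(g + H(I)) = 1/(1850/11 - 2) = 1/(1828/11) = 11/1828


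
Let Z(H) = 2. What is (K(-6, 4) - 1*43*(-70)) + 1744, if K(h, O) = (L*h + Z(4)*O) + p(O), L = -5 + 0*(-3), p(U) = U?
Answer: 4796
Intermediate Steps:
L = -5 (L = -5 + 0 = -5)
K(h, O) = -5*h + 3*O (K(h, O) = (-5*h + 2*O) + O = -5*h + 3*O)
(K(-6, 4) - 1*43*(-70)) + 1744 = ((-5*(-6) + 3*4) - 1*43*(-70)) + 1744 = ((30 + 12) - 43*(-70)) + 1744 = (42 + 3010) + 1744 = 3052 + 1744 = 4796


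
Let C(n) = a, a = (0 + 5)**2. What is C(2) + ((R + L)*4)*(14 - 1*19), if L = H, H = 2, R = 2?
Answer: -55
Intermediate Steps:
L = 2
a = 25 (a = 5**2 = 25)
C(n) = 25
C(2) + ((R + L)*4)*(14 - 1*19) = 25 + ((2 + 2)*4)*(14 - 1*19) = 25 + (4*4)*(14 - 19) = 25 + 16*(-5) = 25 - 80 = -55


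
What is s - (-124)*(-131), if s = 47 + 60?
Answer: -16137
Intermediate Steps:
s = 107
s - (-124)*(-131) = 107 - (-124)*(-131) = 107 - 124*131 = 107 - 16244 = -16137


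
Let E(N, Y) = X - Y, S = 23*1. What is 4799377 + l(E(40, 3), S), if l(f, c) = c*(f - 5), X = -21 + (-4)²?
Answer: 4799078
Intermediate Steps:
S = 23
X = -5 (X = -21 + 16 = -5)
E(N, Y) = -5 - Y
l(f, c) = c*(-5 + f)
4799377 + l(E(40, 3), S) = 4799377 + 23*(-5 + (-5 - 1*3)) = 4799377 + 23*(-5 + (-5 - 3)) = 4799377 + 23*(-5 - 8) = 4799377 + 23*(-13) = 4799377 - 299 = 4799078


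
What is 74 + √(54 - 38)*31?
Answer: 198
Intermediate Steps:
74 + √(54 - 38)*31 = 74 + √16*31 = 74 + 4*31 = 74 + 124 = 198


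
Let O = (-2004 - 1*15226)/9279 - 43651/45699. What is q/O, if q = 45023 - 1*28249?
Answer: -2370954695418/397477133 ≈ -5965.0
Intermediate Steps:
q = 16774 (q = 45023 - 28249 = 16774)
O = -397477133/141347007 (O = (-2004 - 15226)*(1/9279) - 43651*1/45699 = -17230*1/9279 - 43651/45699 = -17230/9279 - 43651/45699 = -397477133/141347007 ≈ -2.8121)
q/O = 16774/(-397477133/141347007) = 16774*(-141347007/397477133) = -2370954695418/397477133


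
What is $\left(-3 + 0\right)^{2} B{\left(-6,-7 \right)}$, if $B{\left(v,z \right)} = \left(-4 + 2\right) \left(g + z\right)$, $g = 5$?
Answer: $36$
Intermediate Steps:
$B{\left(v,z \right)} = -10 - 2 z$ ($B{\left(v,z \right)} = \left(-4 + 2\right) \left(5 + z\right) = - 2 \left(5 + z\right) = -10 - 2 z$)
$\left(-3 + 0\right)^{2} B{\left(-6,-7 \right)} = \left(-3 + 0\right)^{2} \left(-10 - -14\right) = \left(-3\right)^{2} \left(-10 + 14\right) = 9 \cdot 4 = 36$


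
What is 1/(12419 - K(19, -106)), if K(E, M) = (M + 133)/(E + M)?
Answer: 29/360160 ≈ 8.0520e-5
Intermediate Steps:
K(E, M) = (133 + M)/(E + M)
1/(12419 - K(19, -106)) = 1/(12419 - (133 - 106)/(19 - 106)) = 1/(12419 - 27/(-87)) = 1/(12419 - (-1)*27/87) = 1/(12419 - 1*(-9/29)) = 1/(12419 + 9/29) = 1/(360160/29) = 29/360160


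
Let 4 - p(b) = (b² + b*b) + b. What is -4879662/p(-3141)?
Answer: 4879662/19728617 ≈ 0.24734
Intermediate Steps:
p(b) = 4 - b - 2*b² (p(b) = 4 - ((b² + b*b) + b) = 4 - ((b² + b²) + b) = 4 - (2*b² + b) = 4 - (b + 2*b²) = 4 + (-b - 2*b²) = 4 - b - 2*b²)
-4879662/p(-3141) = -4879662/(4 - 1*(-3141) - 2*(-3141)²) = -4879662/(4 + 3141 - 2*9865881) = -4879662/(4 + 3141 - 19731762) = -4879662/(-19728617) = -4879662*(-1/19728617) = 4879662/19728617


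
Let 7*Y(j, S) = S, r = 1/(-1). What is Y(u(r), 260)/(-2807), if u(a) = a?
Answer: -260/19649 ≈ -0.013232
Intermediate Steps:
r = -1
Y(j, S) = S/7
Y(u(r), 260)/(-2807) = ((⅐)*260)/(-2807) = (260/7)*(-1/2807) = -260/19649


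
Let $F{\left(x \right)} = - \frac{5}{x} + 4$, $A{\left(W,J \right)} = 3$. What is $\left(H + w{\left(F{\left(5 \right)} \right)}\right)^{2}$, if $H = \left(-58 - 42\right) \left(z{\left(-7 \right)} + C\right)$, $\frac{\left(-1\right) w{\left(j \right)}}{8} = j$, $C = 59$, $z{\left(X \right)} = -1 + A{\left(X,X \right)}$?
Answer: $37503376$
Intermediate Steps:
$F{\left(x \right)} = 4 - \frac{5}{x}$
$z{\left(X \right)} = 2$ ($z{\left(X \right)} = -1 + 3 = 2$)
$w{\left(j \right)} = - 8 j$
$H = -6100$ ($H = \left(-58 - 42\right) \left(2 + 59\right) = \left(-100\right) 61 = -6100$)
$\left(H + w{\left(F{\left(5 \right)} \right)}\right)^{2} = \left(-6100 - 8 \left(4 - \frac{5}{5}\right)\right)^{2} = \left(-6100 - 8 \left(4 - 1\right)\right)^{2} = \left(-6100 - 24\right)^{2} = \left(-6124\right)^{2} = 37503376$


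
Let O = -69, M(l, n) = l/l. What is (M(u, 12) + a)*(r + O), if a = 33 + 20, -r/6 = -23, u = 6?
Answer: 3726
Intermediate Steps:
r = 138 (r = -6*(-23) = 138)
M(l, n) = 1
a = 53
(M(u, 12) + a)*(r + O) = (1 + 53)*(138 - 69) = 54*69 = 3726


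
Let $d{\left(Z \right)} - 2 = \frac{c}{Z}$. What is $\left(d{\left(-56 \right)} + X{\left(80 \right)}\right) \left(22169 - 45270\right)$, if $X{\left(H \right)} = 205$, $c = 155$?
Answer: $- \frac{264206137}{56} \approx -4.718 \cdot 10^{6}$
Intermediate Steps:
$d{\left(Z \right)} = 2 + \frac{155}{Z}$
$\left(d{\left(-56 \right)} + X{\left(80 \right)}\right) \left(22169 - 45270\right) = \left(\left(2 + \frac{155}{-56}\right) + 205\right) \left(22169 - 45270\right) = \left(\left(2 + 155 \left(- \frac{1}{56}\right)\right) + 205\right) \left(-23101\right) = \left(\left(2 - \frac{155}{56}\right) + 205\right) \left(-23101\right) = \left(- \frac{43}{56} + 205\right) \left(-23101\right) = \frac{11437}{56} \left(-23101\right) = - \frac{264206137}{56}$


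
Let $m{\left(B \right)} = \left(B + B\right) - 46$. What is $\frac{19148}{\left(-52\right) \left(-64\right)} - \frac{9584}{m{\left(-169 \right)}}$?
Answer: $\frac{76657}{2496} \approx 30.712$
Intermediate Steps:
$m{\left(B \right)} = -46 + 2 B$ ($m{\left(B \right)} = 2 B - 46 = -46 + 2 B$)
$\frac{19148}{\left(-52\right) \left(-64\right)} - \frac{9584}{m{\left(-169 \right)}} = \frac{19148}{\left(-52\right) \left(-64\right)} - \frac{9584}{-46 + 2 \left(-169\right)} = \frac{19148}{3328} - \frac{9584}{-46 - 338} = 19148 \cdot \frac{1}{3328} - \frac{9584}{-384} = \frac{4787}{832} - - \frac{599}{24} = \frac{4787}{832} + \frac{599}{24} = \frac{76657}{2496}$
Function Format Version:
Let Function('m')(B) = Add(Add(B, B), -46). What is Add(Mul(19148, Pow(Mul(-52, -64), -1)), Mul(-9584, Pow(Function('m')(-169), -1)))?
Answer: Rational(76657, 2496) ≈ 30.712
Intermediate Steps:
Function('m')(B) = Add(-46, Mul(2, B)) (Function('m')(B) = Add(Mul(2, B), -46) = Add(-46, Mul(2, B)))
Add(Mul(19148, Pow(Mul(-52, -64), -1)), Mul(-9584, Pow(Function('m')(-169), -1))) = Add(Mul(19148, Pow(Mul(-52, -64), -1)), Mul(-9584, Pow(Add(-46, Mul(2, -169)), -1))) = Add(Mul(19148, Pow(3328, -1)), Mul(-9584, Pow(Add(-46, -338), -1))) = Add(Mul(19148, Rational(1, 3328)), Mul(-9584, Pow(-384, -1))) = Add(Rational(4787, 832), Mul(-9584, Rational(-1, 384))) = Add(Rational(4787, 832), Rational(599, 24)) = Rational(76657, 2496)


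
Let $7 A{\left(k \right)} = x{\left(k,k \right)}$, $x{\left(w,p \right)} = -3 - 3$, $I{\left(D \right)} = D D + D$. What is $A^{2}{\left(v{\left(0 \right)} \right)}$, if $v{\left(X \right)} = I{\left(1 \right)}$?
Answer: $\frac{36}{49} \approx 0.73469$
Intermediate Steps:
$I{\left(D \right)} = D + D^{2}$ ($I{\left(D \right)} = D^{2} + D = D + D^{2}$)
$v{\left(X \right)} = 2$ ($v{\left(X \right)} = 1 \left(1 + 1\right) = 1 \cdot 2 = 2$)
$x{\left(w,p \right)} = -6$
$A{\left(k \right)} = - \frac{6}{7}$ ($A{\left(k \right)} = \frac{1}{7} \left(-6\right) = - \frac{6}{7}$)
$A^{2}{\left(v{\left(0 \right)} \right)} = \left(- \frac{6}{7}\right)^{2} = \frac{36}{49}$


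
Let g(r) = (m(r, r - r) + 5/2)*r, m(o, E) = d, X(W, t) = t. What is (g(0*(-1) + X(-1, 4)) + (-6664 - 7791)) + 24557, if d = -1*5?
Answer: 10092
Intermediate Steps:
d = -5
m(o, E) = -5
g(r) = -5*r/2 (g(r) = (-5 + 5/2)*r = -5*r/2)
(g(0*(-1) + X(-1, 4)) + (-6664 - 7791)) + 24557 = (-5*(0*(-1) + 4)/2 + (-6664 - 7791)) + 24557 = (-5*(0 + 4)/2 - 14455) + 24557 = (-5/2*4 - 14455) + 24557 = (-10 - 14455) + 24557 = -14465 + 24557 = 10092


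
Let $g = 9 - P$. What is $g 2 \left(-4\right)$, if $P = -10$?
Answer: $-152$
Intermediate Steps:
$g = 19$ ($g = 9 - -10 = 9 + 10 = 19$)
$g 2 \left(-4\right) = 19 \cdot 2 \left(-4\right) = 38 \left(-4\right) = -152$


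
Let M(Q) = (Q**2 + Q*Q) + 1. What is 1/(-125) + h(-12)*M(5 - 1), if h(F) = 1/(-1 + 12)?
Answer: 374/125 ≈ 2.9920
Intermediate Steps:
h(F) = 1/11
M(Q) = 1 + 2*Q**2 (M(Q) = (Q**2 + Q**2) + 1 = 2*Q**2 + 1 = 1 + 2*Q**2)
1/(-125) + h(-12)*M(5 - 1) = 1/(-125) + (1 + 2*(5 - 1)**2)/11 = -1/125 + (1 + 2*4**2)/11 = -1/125 + (1 + 2*16)/11 = -1/125 + (1 + 32)/11 = -1/125 + (1/11)*33 = -1/125 + 3 = 374/125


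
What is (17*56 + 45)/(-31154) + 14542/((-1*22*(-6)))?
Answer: 5146703/46731 ≈ 110.13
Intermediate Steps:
(17*56 + 45)/(-31154) + 14542/((-1*22*(-6))) = (952 + 45)*(-1/31154) + 14542/((-22*(-6))) = 997*(-1/31154) + 14542/132 = -997/31154 + 14542*(1/132) = -997/31154 + 661/6 = 5146703/46731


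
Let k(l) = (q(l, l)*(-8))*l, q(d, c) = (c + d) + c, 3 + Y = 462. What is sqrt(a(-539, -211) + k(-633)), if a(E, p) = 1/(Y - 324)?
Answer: I*sqrt(19473485385)/45 ≈ 3101.1*I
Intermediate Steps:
Y = 459 (Y = -3 + 462 = 459)
q(d, c) = d + 2*c
a(E, p) = 1/135 (a(E, p) = 1/(459 - 324) = 1/135)
k(l) = -24*l**2 (k(l) = ((l + 2*l)*(-8))*l = ((3*l)*(-8))*l = (-24*l)*l = -24*l**2)
sqrt(a(-539, -211) + k(-633)) = sqrt(1/135 - 24*(-633)**2) = sqrt(1/135 - 24*400689) = sqrt(1/135 - 9616536) = sqrt(-1298232359/135) = I*sqrt(19473485385)/45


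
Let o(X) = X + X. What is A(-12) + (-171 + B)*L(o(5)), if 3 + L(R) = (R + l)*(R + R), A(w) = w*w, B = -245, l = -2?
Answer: -65168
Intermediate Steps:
o(X) = 2*X
A(w) = w**2
L(R) = -3 + 2*R*(-2 + R) (L(R) = -3 + (R - 2)*(R + R) = -3 + (-2 + R)*(2*R) = -3 + 2*R*(-2 + R))
A(-12) + (-171 + B)*L(o(5)) = (-12)**2 + (-171 - 245)*(-3 - 8*5 + 2*(2*5)**2) = 144 - 416*(-3 - 4*10 + 2*10**2) = 144 - 416*(-3 - 40 + 2*100) = 144 - 416*(-3 - 40 + 200) = 144 - 416*157 = 144 - 65312 = -65168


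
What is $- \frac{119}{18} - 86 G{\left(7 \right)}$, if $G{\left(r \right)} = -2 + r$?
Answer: $- \frac{7859}{18} \approx -436.61$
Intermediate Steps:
$- \frac{119}{18} - 86 G{\left(7 \right)} = - \frac{119}{18} - 86 \left(-2 + 7\right) = \left(-119\right) \frac{1}{18} - 430 = - \frac{119}{18} - 430 = - \frac{7859}{18}$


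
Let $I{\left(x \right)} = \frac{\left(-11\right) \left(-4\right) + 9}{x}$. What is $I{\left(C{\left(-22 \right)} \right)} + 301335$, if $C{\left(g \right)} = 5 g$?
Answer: $\frac{33146797}{110} \approx 3.0133 \cdot 10^{5}$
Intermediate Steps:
$I{\left(x \right)} = \frac{53}{x}$ ($I{\left(x \right)} = \frac{44 + 9}{x} = \frac{53}{x}$)
$I{\left(C{\left(-22 \right)} \right)} + 301335 = \frac{53}{5 \left(-22\right)} + 301335 = \frac{53}{-110} + 301335 = 53 \left(- \frac{1}{110}\right) + 301335 = - \frac{53}{110} + 301335 = \frac{33146797}{110}$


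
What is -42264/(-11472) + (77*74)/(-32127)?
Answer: 53852003/15356706 ≈ 3.5067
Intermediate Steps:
-42264/(-11472) + (77*74)/(-32127) = -42264*(-1/11472) + 5698*(-1/32127) = 1761/478 - 5698/32127 = 53852003/15356706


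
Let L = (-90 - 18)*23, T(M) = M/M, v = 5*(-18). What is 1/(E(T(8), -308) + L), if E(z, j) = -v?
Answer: -1/2394 ≈ -0.00041771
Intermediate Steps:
v = -90
T(M) = 1
L = -2484 (L = -108*23 = -2484)
E(z, j) = 90 (E(z, j) = -1*(-90) = 90)
1/(E(T(8), -308) + L) = 1/(90 - 2484) = 1/(-2394) = -1/2394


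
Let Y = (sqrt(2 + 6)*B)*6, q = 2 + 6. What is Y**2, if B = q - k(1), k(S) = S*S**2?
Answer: 14112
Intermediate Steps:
q = 8
k(S) = S**3
B = 7 (B = 8 - 1*1**3 = 8 - 1*1 = 8 - 1 = 7)
Y = 84*sqrt(2) (Y = (sqrt(2 + 6)*7)*6 = (sqrt(8)*7)*6 = ((2*sqrt(2))*7)*6 = (14*sqrt(2))*6 = 84*sqrt(2) ≈ 118.79)
Y**2 = (84*sqrt(2))**2 = 14112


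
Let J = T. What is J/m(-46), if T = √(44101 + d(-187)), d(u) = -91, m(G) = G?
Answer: -3*√4890/46 ≈ -4.5606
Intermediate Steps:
T = 3*√4890 (T = √(44101 - 91) = √44010 = 3*√4890 ≈ 209.79)
J = 3*√4890 ≈ 209.79
J/m(-46) = (3*√4890)/(-46) = (3*√4890)*(-1/46) = -3*√4890/46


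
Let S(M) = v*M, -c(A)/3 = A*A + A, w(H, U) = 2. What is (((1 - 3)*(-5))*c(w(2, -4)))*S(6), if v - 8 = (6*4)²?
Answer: -630720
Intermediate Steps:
v = 584 (v = 8 + (6*4)² = 8 + 24² = 8 + 576 = 584)
c(A) = -3*A - 3*A² (c(A) = -3*(A*A + A) = -3*(A² + A) = -3*(A + A²) = -3*A - 3*A²)
S(M) = 584*M
(((1 - 3)*(-5))*c(w(2, -4)))*S(6) = (((1 - 3)*(-5))*(-3*2*(1 + 2)))*(584*6) = ((-2*(-5))*(-3*2*3))*3504 = (10*(-18))*3504 = -180*3504 = -630720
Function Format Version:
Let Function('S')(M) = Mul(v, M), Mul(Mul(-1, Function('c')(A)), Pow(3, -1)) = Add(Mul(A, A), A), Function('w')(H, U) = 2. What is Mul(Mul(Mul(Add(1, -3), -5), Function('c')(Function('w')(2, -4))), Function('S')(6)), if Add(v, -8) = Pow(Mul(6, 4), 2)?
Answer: -630720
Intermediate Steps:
v = 584 (v = Add(8, Pow(Mul(6, 4), 2)) = Add(8, Pow(24, 2)) = Add(8, 576) = 584)
Function('c')(A) = Add(Mul(-3, A), Mul(-3, Pow(A, 2))) (Function('c')(A) = Mul(-3, Add(Mul(A, A), A)) = Mul(-3, Add(Pow(A, 2), A)) = Mul(-3, Add(A, Pow(A, 2))) = Add(Mul(-3, A), Mul(-3, Pow(A, 2))))
Function('S')(M) = Mul(584, M)
Mul(Mul(Mul(Add(1, -3), -5), Function('c')(Function('w')(2, -4))), Function('S')(6)) = Mul(Mul(Mul(Add(1, -3), -5), Mul(-3, 2, Add(1, 2))), Mul(584, 6)) = Mul(Mul(Mul(-2, -5), Mul(-3, 2, 3)), 3504) = Mul(Mul(10, -18), 3504) = Mul(-180, 3504) = -630720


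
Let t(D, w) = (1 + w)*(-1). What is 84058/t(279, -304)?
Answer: 84058/303 ≈ 277.42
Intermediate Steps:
t(D, w) = -1 - w
84058/t(279, -304) = 84058/(-1 - 1*(-304)) = 84058/(-1 + 304) = 84058/303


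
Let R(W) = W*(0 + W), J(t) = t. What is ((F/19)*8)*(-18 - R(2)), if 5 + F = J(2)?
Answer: 528/19 ≈ 27.789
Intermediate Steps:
F = -3 (F = -5 + 2 = -3)
R(W) = W² (R(W) = W*W = W²)
((F/19)*8)*(-18 - R(2)) = (-3/19*8)*(-18 - 1*2²) = (-3*1/19*8)*(-18 - 1*4) = (-3/19*8)*(-18 - 4) = -24/19*(-22) = 528/19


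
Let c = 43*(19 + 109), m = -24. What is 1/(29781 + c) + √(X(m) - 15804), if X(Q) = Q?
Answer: 1/35285 + 2*I*√3957 ≈ 2.8341e-5 + 125.81*I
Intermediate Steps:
c = 5504 (c = 43*128 = 5504)
1/(29781 + c) + √(X(m) - 15804) = 1/(29781 + 5504) + √(-24 - 15804) = 1/35285 + √(-15828) = 1/35285 + 2*I*√3957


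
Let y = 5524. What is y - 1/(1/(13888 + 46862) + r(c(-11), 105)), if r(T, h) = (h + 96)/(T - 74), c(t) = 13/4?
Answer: 269824360958/48842717 ≈ 5524.4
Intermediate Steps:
c(t) = 13/4 (c(t) = 13*(¼) = 13/4)
r(T, h) = (96 + h)/(-74 + T)
y - 1/(1/(13888 + 46862) + r(c(-11), 105)) = 5524 - 1/(1/(13888 + 46862) + (96 + 105)/(-74 + 13/4)) = 5524 - 1/(1/60750 + 201/(-283/4)) = 5524 - 1/(1/60750 - 4/283*201) = 5524 - 1/(1/60750 - 804/283) = 5524 - 1/(-48842717/17192250) = 5524 - 1*(-17192250/48842717) = 5524 + 17192250/48842717 = 269824360958/48842717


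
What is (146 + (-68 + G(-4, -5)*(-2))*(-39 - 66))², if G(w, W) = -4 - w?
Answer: 53085796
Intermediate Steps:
(146 + (-68 + G(-4, -5)*(-2))*(-39 - 66))² = (146 + (-68 + (-4 - 1*(-4))*(-2))*(-39 - 66))² = (146 + (-68 + (-4 + 4)*(-2))*(-105))² = (146 + (-68 + 0*(-2))*(-105))² = (146 + (-68 + 0)*(-105))² = (146 - 68*(-105))² = (146 + 7140)² = 7286² = 53085796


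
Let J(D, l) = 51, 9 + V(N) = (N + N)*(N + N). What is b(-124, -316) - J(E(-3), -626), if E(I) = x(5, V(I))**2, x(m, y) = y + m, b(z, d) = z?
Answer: -175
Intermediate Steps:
V(N) = -9 + 4*N**2 (V(N) = -9 + (N + N)*(N + N) = -9 + (2*N)*(2*N) = -9 + 4*N**2)
x(m, y) = m + y
E(I) = (-4 + 4*I**2)**2 (E(I) = (5 + (-9 + 4*I**2))**2 = (-4 + 4*I**2)**2)
b(-124, -316) - J(E(-3), -626) = -124 - 1*51 = -124 - 51 = -175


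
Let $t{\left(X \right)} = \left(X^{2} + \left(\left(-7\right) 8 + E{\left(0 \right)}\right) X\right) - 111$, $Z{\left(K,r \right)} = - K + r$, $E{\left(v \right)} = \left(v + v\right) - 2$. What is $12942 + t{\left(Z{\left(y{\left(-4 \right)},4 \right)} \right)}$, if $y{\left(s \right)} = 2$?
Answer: $12719$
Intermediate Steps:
$E{\left(v \right)} = -2 + 2 v$ ($E{\left(v \right)} = 2 v - 2 = -2 + 2 v$)
$Z{\left(K,r \right)} = r - K$
$t{\left(X \right)} = -111 + X^{2} - 58 X$ ($t{\left(X \right)} = \left(X^{2} + \left(\left(-7\right) 8 + \left(-2 + 2 \cdot 0\right)\right) X\right) - 111 = \left(X^{2} + \left(-56 + \left(-2 + 0\right)\right) X\right) - 111 = \left(X^{2} + \left(-56 - 2\right) X\right) - 111 = \left(X^{2} - 58 X\right) - 111 = -111 + X^{2} - 58 X$)
$12942 + t{\left(Z{\left(y{\left(-4 \right)},4 \right)} \right)} = 12942 - \left(111 - \left(4 - 2\right)^{2} + 58 \left(4 - 2\right)\right) = 12942 - \left(227 - 4\right) = 12942 - 223 = 12719$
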